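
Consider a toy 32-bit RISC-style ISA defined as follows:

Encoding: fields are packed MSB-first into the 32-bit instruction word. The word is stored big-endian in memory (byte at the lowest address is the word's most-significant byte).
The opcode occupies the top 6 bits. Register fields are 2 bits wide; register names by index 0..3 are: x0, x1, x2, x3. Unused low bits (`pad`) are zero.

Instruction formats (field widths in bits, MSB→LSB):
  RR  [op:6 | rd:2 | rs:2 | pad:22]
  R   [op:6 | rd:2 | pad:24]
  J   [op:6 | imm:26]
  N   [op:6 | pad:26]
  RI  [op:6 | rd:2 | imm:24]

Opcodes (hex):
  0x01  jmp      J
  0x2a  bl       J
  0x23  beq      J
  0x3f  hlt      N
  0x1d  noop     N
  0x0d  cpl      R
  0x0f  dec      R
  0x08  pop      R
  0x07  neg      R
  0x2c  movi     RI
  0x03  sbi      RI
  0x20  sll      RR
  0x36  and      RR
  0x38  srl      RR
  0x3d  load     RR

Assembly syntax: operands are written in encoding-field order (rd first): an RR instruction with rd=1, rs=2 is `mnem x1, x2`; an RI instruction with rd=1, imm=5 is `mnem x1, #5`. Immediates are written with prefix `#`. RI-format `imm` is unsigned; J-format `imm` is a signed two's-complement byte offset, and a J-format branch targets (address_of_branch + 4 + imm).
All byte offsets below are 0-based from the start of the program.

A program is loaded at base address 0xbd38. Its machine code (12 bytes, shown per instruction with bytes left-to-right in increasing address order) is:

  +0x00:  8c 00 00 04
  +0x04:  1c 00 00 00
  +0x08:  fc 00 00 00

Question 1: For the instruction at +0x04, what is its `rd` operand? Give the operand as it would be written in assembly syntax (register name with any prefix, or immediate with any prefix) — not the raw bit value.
x0

[04] 1c 00 00 00 → 0x1c000000
  opcode bits[31:26]=0x7: neg/R
  [25:24] rd=0 = x0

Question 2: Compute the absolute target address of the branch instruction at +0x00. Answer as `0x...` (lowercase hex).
+0x00: 8c 00 00 04 ⇒ word 0x8c000004 (big)
  top 6b → 0x23 → beq [J]
  imm@[25:0]=0x4 ⇒ #4
  target = base 0xbd38 + off 0x00 + 4 + imm 4 = 0xbd40

0xbd40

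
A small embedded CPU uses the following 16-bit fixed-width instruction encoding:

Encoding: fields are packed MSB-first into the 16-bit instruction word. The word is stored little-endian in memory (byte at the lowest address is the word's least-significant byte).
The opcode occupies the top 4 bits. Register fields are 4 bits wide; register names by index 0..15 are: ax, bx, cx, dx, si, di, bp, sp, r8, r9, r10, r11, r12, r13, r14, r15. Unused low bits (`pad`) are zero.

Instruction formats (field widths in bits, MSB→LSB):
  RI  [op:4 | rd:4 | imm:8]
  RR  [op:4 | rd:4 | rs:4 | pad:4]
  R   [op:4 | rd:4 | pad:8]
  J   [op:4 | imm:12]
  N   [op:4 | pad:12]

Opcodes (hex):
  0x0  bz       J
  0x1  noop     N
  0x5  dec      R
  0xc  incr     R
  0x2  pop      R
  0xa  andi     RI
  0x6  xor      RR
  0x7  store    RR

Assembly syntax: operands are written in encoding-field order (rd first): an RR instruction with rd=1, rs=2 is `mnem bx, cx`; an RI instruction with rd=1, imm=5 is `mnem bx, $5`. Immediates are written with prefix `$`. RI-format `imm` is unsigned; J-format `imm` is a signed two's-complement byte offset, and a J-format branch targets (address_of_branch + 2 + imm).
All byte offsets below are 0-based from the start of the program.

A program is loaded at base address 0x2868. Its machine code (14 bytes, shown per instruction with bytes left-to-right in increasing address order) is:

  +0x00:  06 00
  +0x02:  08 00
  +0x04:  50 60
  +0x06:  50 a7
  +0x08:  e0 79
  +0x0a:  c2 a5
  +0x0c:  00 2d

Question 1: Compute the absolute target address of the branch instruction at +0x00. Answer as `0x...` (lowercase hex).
0x2870

[00] 06 00 → 0x0006
  top 4b → 0x0 → bz [J]
  imm@[11:0]=0x6 ⇒ $6
  target = base 0x2868 + off 0x00 + 2 + imm 6 = 0x2870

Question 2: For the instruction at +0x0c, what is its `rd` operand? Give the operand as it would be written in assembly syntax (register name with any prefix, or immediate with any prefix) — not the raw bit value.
r13

off 0x0c: read 00 2d as little → 0x2d00
  top 4b → 0x2 → pop [R]
  rd: (w>>8)&0xf=0xd → r13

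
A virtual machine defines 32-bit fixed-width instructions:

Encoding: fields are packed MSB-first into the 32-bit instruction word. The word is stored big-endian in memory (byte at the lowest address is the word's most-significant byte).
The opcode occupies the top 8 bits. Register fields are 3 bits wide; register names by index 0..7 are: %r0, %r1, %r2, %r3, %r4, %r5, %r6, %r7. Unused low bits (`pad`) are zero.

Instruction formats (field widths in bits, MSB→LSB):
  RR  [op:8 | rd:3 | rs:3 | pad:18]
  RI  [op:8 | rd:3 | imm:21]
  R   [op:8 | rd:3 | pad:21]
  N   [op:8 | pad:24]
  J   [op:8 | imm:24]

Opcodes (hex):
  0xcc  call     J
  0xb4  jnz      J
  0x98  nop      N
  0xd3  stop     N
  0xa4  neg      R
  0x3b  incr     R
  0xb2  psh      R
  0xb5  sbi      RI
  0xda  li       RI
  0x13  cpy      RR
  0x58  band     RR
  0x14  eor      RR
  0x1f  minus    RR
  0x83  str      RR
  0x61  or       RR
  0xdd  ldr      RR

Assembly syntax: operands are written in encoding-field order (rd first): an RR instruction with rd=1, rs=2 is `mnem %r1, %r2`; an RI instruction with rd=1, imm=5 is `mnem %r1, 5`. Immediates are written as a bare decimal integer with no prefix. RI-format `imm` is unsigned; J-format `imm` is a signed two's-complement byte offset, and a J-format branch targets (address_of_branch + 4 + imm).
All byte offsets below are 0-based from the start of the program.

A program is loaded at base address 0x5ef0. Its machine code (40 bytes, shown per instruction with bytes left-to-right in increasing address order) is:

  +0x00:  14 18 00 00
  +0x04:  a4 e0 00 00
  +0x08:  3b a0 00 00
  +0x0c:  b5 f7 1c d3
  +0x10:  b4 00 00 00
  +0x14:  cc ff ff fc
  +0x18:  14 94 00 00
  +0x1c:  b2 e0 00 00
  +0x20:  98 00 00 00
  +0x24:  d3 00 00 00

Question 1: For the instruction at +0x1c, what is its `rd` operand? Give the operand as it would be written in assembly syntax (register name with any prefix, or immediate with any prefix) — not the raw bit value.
%r7

+0x1c: b2 e0 00 00 ⇒ word 0xb2e00000 (big)
  top 8b → 0xb2 → psh [R]
  [23:21] rd=7 = %r7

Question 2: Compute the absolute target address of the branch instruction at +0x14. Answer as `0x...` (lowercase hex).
[14] cc ff ff fc → 0xccfffffc
  opcode bits[31:24]=0xcc: call/J
  imm@[23:0]=0xfffffc (s24→-4) ⇒ -4
  target = base 0x5ef0 + off 0x14 + 4 + imm -4 = 0x5f04

0x5f04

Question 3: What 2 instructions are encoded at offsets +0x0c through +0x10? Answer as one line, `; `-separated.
sbi %r7, 1514707; jnz 0

off 0x0c: read b5 f7 1c d3 as big → 0xb5f71cd3
  top 8b → 0xb5 → sbi [RI]
  rd@[23:21]=0x7 ⇒ %r7
  imm@[20:0]=0x171cd3 ⇒ 1514707
off 0x10: read b4 00 00 00 as big → 0xb4000000
  top 8b → 0xb4 → jnz [J]
  imm@[23:0]=0x0 ⇒ 0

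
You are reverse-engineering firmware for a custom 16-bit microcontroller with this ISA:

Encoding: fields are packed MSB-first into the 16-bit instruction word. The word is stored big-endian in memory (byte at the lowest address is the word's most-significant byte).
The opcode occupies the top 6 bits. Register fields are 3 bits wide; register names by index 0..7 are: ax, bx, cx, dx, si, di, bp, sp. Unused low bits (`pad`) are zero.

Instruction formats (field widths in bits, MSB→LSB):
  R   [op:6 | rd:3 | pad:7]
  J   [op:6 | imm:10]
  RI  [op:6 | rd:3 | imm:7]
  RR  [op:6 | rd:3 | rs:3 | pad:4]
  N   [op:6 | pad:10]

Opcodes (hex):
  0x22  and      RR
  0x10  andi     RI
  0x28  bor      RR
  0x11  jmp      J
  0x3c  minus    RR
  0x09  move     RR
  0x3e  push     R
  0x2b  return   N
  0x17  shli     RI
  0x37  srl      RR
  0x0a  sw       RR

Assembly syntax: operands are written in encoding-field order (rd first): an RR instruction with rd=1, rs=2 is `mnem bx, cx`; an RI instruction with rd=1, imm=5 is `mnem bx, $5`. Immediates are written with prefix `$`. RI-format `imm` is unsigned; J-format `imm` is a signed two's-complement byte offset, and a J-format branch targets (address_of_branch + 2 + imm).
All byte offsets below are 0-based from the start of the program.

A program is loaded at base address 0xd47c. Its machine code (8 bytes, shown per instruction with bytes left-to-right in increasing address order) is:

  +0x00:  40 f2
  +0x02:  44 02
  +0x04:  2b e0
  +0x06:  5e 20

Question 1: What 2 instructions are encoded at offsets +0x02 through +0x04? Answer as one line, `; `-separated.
jmp $2; sw sp, bp

+0x02: 44 02 ⇒ word 0x4402 (big)
  op=0x4402>>10=0x11 ⇒ jmp (J)
  imm@[9:0]=0x2 ⇒ $2
+0x04: 2b e0 ⇒ word 0x2be0 (big)
  op=0x2be0>>10=0xa ⇒ sw (RR)
  rd@[9:7]=0x7 ⇒ sp
  rs@[6:4]=0x6 ⇒ bp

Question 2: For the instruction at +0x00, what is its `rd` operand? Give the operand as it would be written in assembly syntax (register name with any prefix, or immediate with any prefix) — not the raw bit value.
bx

off 0x00: read 40 f2 as big → 0x40f2
  top 6b → 0x10 → andi [RI]
  rd@[9:7]=0x1 ⇒ bx
  imm@[6:0]=0x72 ⇒ $114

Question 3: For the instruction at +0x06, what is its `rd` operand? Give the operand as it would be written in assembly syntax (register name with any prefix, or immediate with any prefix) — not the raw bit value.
si

[06] 5e 20 → 0x5e20
  opcode bits[15:10]=0x17: shli/RI
  rd@[9:7]=0x4 ⇒ si
  imm@[6:0]=0x20 ⇒ $32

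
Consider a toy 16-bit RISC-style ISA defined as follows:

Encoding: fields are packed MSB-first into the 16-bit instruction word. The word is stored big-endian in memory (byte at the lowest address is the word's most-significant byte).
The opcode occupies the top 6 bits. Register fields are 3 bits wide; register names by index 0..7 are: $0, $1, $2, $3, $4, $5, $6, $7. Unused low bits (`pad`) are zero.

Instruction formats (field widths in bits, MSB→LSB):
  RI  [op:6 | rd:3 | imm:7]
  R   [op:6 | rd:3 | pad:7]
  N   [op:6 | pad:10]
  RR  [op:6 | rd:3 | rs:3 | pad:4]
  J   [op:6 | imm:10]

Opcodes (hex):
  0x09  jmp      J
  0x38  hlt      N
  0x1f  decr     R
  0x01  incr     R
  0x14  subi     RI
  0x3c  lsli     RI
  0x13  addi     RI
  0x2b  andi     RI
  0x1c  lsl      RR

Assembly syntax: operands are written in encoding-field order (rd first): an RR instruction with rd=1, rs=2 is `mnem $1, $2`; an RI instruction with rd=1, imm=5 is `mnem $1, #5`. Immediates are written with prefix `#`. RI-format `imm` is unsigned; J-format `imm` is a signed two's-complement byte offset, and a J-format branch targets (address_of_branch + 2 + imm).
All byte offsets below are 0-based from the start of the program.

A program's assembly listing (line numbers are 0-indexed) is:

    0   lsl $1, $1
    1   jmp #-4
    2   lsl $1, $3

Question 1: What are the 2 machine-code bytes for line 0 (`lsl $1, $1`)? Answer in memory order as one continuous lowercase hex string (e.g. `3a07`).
7090

L0: lsl op=0x1c:6|rd=1:3|rs=1:3|pad=0:4 ⇒ 0x7090 ⇒ big 70 90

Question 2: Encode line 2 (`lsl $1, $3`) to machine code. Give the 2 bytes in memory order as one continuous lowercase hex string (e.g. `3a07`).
2. lsl fields op=0x1c:6|rd=1:3|rs=3:3|pad=0:4 → word 70b0h → 70 b0

70b0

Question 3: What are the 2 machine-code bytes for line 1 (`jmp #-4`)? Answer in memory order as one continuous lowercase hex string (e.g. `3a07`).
27fc

line 1 (jmp): pack op=0x9:6|imm=-4:10 = 0x27fc; big→ 27 fc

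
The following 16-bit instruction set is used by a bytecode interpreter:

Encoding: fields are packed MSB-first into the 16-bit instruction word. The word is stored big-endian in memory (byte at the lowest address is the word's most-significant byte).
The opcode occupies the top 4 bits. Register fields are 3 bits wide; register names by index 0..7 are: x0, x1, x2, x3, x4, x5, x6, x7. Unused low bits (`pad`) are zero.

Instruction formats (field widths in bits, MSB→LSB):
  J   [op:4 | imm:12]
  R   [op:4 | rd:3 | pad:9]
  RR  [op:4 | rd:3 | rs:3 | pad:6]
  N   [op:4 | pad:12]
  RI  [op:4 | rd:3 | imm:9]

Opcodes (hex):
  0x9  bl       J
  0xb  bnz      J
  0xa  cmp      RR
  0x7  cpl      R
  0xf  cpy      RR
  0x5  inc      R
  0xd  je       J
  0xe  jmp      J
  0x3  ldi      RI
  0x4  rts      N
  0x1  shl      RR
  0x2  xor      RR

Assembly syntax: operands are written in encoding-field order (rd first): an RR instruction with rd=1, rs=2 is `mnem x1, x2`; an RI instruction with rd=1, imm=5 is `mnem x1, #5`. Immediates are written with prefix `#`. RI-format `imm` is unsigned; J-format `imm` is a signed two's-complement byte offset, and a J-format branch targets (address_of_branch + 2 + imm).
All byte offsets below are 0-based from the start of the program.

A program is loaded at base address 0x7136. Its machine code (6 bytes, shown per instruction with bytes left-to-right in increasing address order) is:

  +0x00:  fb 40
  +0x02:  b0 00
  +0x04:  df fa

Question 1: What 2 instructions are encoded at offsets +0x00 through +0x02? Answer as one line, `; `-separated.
cpy x5, x5; bnz #0

@+00  big-endian(fb 40) = 0xfb40
  top 4b → 0xf → cpy [RR]
  rd: (w>>9)&0x7=0x5 → x5
  rs: (w>>6)&0x7=0x5 → x5
@+02  big-endian(b0 00) = 0xb000
  top 4b → 0xb → bnz [J]
  imm: (w>>0)&0xfff=0x0 → #0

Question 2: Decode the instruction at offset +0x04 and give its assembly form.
+0x04: df fa ⇒ word 0xdffa (big)
  op=0xdffa>>12=0xd ⇒ je (J)
  imm@[11:0]=0xffa (s12→-6) ⇒ #-6

je #-6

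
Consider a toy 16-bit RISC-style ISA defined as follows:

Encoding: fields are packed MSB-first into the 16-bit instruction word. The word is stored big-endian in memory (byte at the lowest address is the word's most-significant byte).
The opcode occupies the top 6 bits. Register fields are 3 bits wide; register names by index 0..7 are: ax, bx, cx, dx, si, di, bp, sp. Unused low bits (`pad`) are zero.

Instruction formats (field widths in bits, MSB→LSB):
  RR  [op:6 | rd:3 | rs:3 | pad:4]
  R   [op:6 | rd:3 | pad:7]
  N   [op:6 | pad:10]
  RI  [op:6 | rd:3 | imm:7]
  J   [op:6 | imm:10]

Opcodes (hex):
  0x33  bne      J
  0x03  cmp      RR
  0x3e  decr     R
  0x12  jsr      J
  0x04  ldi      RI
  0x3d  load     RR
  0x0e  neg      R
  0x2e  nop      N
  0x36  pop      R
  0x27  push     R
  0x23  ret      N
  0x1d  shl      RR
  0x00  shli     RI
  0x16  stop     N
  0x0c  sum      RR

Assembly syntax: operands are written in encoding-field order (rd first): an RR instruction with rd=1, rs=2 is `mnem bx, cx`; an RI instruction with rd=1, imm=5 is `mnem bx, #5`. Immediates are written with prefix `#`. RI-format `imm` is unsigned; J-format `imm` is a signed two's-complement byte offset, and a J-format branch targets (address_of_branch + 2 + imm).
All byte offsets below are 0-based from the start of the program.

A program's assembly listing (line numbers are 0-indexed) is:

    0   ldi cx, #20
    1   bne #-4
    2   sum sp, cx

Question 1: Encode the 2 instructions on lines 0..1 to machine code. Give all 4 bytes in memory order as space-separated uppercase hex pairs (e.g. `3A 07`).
0. ldi fields op=0x4:6|rd=2:3|imm=20:7 → word 1114h → 11 14
1. bne fields op=0x33:6|imm=-4:10 → word cffch → cf fc

11 14 CF FC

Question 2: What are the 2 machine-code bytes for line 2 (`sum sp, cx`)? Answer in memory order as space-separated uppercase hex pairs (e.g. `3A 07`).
33 A0

line 2 (sum): pack op=0xc:6|rd=7:3|rs=2:3|pad=0:4 = 0x33a0; big→ 33 a0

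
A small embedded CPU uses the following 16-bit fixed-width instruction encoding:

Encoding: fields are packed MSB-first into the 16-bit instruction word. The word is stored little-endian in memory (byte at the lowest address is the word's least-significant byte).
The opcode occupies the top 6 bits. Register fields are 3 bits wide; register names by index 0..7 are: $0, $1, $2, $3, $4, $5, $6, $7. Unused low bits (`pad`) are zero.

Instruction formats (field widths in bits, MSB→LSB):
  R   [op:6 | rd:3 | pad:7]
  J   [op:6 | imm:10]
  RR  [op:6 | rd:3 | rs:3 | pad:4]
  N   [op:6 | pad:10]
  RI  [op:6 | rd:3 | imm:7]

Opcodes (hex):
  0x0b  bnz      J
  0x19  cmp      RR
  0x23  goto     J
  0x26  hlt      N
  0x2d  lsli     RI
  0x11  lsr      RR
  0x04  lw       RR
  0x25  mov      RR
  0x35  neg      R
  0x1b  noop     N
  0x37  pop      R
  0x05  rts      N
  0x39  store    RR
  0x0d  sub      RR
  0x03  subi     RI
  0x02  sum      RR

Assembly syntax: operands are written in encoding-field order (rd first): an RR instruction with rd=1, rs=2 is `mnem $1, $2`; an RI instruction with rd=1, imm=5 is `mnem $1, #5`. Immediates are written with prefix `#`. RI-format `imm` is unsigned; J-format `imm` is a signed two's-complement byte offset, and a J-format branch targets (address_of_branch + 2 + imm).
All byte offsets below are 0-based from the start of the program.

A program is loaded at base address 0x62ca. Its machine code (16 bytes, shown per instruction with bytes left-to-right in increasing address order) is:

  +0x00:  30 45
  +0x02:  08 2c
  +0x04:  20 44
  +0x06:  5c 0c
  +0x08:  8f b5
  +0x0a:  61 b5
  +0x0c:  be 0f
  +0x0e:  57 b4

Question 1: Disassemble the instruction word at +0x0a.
lsli $2, #97

off 0x0a: read 61 b5 as little → 0xb561
  top 6b → 0x2d → lsli [RI]
  rd@[9:7]=0x2 ⇒ $2
  imm@[6:0]=0x61 ⇒ #97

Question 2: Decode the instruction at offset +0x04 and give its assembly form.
lsr $0, $2

@+04  little-endian(20 44) = 0x4420
  opcode bits[15:10]=0x11: lsr/RR
  rd: (w>>7)&0x7=0x0 → $0
  rs: (w>>4)&0x7=0x2 → $2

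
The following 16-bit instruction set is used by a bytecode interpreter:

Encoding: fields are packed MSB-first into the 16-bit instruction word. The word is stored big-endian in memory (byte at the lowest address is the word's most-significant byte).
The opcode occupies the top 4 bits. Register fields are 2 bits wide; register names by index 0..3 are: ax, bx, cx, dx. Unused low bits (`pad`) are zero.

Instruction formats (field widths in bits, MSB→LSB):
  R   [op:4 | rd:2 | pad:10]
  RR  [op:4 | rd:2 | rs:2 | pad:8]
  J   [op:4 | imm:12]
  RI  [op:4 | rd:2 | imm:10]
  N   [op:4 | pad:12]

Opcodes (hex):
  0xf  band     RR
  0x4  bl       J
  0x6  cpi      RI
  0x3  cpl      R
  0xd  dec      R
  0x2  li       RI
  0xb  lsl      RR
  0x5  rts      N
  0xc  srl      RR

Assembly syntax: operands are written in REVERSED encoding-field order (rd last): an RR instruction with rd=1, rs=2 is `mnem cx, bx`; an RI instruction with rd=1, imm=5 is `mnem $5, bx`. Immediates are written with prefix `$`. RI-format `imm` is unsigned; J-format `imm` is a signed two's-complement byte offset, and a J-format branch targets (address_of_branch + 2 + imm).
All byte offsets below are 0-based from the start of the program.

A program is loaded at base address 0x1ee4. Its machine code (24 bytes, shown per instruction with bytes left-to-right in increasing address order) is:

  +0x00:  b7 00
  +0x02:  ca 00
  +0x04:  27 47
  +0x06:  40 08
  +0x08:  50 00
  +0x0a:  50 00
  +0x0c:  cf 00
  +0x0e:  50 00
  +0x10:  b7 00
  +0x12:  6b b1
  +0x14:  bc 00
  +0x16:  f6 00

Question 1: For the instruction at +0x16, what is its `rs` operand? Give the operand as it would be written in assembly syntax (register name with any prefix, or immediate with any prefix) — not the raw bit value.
cx

[16] f6 00 → 0xf600
  top 4b → 0xf → band [RR]
  [11:10] rd=1 = bx
  [9:8] rs=2 = cx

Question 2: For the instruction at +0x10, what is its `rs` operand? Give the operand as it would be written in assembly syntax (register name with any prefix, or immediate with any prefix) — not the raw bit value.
off 0x10: read b7 00 as big → 0xb700
  op=0xb700>>12=0xb ⇒ lsl (RR)
  rd: (w>>10)&0x3=0x1 → bx
  rs: (w>>8)&0x3=0x3 → dx

dx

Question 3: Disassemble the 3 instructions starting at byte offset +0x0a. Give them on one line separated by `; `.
off 0x0a: read 50 00 as big → 0x5000
  opcode bits[15:12]=0x5: rts/N
off 0x0c: read cf 00 as big → 0xcf00
  opcode bits[15:12]=0xc: srl/RR
  [11:10] rd=3 = dx
  [9:8] rs=3 = dx
off 0x0e: read 50 00 as big → 0x5000
  opcode bits[15:12]=0x5: rts/N

rts; srl dx, dx; rts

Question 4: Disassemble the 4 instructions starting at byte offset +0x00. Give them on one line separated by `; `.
lsl dx, bx; srl cx, cx; li $839, bx; bl $8

+0x00: b7 00 ⇒ word 0xb700 (big)
  top 4b → 0xb → lsl [RR]
  rd: (w>>10)&0x3=0x1 → bx
  rs: (w>>8)&0x3=0x3 → dx
+0x02: ca 00 ⇒ word 0xca00 (big)
  top 4b → 0xc → srl [RR]
  rd: (w>>10)&0x3=0x2 → cx
  rs: (w>>8)&0x3=0x2 → cx
+0x04: 27 47 ⇒ word 0x2747 (big)
  top 4b → 0x2 → li [RI]
  rd: (w>>10)&0x3=0x1 → bx
  imm: (w>>0)&0x3ff=0x347 → $839
+0x06: 40 08 ⇒ word 0x4008 (big)
  top 4b → 0x4 → bl [J]
  imm: (w>>0)&0xfff=0x8 → $8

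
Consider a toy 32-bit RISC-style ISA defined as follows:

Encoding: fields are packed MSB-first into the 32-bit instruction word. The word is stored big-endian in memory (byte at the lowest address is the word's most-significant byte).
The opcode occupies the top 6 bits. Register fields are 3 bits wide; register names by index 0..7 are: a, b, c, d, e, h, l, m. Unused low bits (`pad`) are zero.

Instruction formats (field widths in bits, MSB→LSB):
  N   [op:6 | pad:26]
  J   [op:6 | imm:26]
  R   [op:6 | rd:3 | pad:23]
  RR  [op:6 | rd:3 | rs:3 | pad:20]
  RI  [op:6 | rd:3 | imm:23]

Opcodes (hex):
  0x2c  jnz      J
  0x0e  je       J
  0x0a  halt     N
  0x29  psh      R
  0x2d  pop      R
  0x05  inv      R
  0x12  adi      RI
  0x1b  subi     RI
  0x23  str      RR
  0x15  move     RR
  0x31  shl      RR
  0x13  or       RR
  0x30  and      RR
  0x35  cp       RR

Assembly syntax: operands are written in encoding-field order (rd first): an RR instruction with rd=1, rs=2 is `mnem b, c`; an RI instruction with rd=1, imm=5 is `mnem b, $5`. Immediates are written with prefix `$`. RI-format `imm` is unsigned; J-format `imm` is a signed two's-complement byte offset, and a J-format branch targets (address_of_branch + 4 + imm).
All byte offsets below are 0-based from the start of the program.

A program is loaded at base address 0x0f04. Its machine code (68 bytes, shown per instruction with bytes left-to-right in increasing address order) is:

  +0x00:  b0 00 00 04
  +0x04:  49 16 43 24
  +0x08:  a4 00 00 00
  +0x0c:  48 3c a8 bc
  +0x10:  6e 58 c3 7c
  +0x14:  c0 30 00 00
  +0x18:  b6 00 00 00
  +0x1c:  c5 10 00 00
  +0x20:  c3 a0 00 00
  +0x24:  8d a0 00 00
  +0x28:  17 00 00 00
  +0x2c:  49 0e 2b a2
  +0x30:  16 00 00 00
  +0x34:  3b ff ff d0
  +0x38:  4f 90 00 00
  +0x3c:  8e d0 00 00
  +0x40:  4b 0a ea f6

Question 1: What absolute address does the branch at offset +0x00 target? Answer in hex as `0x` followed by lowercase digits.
[00] b0 00 00 04 → 0xb0000004
  op=0xb0000004>>26=0x2c ⇒ jnz (J)
  [25:0] imm=4 = $4
  target = base 0x0f04 + off 0x00 + 4 + imm 4 = 0x0f0c

0x0f0c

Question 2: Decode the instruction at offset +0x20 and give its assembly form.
and m, c

off 0x20: read c3 a0 00 00 as big → 0xc3a00000
  top 6b → 0x30 → and [RR]
  rd: (w>>23)&0x7=0x7 → m
  rs: (w>>20)&0x7=0x2 → c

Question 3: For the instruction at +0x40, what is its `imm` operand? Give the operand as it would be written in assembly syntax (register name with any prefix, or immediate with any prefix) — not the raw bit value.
$715510

[40] 4b 0a ea f6 → 0x4b0aeaf6
  op=0x4b0aeaf6>>26=0x12 ⇒ adi (RI)
  [25:23] rd=6 = l
  [22:0] imm=715510 = $715510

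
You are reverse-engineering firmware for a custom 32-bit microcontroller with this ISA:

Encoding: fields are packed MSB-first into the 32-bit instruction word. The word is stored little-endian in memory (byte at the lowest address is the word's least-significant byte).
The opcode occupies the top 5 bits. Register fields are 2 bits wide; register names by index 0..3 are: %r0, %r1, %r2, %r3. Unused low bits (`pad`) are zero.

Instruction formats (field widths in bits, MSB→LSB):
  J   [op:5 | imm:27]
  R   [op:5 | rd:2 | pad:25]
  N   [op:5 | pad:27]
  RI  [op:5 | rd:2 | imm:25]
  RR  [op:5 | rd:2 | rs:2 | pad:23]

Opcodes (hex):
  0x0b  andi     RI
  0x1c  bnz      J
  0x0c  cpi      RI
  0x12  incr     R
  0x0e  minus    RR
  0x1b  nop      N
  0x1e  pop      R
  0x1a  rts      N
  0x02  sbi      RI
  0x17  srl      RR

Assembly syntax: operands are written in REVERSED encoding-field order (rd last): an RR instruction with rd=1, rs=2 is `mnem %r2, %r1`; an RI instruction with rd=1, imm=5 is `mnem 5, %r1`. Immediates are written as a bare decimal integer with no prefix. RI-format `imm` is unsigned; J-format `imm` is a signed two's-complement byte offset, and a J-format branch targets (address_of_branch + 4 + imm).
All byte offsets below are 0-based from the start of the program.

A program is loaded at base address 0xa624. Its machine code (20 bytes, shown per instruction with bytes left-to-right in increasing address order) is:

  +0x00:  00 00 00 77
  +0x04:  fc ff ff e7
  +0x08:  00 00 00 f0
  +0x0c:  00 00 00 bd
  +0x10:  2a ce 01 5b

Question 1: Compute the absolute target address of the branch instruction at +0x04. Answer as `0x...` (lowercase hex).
@+04  little-endian(fc ff ff e7) = 0xe7fffffc
  op=0xe7fffffc>>27=0x1c ⇒ bnz (J)
  imm: (w>>0)&0x7ffffff=0x7fffffc (s27→-4) → -4
  target = base 0xa624 + off 0x04 + 4 + imm -4 = 0xa628

0xa628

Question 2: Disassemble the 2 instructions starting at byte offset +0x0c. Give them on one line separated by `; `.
+0x0c: 00 00 00 bd ⇒ word 0xbd000000 (little)
  opcode bits[31:27]=0x17: srl/RR
  [26:25] rd=2 = %r2
  [24:23] rs=2 = %r2
+0x10: 2a ce 01 5b ⇒ word 0x5b01ce2a (little)
  opcode bits[31:27]=0xb: andi/RI
  [26:25] rd=1 = %r1
  [24:0] imm=16895530 = 16895530

srl %r2, %r2; andi 16895530, %r1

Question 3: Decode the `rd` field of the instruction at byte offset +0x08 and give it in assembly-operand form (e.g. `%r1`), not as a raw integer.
%r0

+0x08: 00 00 00 f0 ⇒ word 0xf0000000 (little)
  top 5b → 0x1e → pop [R]
  rd: (w>>25)&0x3=0x0 → %r0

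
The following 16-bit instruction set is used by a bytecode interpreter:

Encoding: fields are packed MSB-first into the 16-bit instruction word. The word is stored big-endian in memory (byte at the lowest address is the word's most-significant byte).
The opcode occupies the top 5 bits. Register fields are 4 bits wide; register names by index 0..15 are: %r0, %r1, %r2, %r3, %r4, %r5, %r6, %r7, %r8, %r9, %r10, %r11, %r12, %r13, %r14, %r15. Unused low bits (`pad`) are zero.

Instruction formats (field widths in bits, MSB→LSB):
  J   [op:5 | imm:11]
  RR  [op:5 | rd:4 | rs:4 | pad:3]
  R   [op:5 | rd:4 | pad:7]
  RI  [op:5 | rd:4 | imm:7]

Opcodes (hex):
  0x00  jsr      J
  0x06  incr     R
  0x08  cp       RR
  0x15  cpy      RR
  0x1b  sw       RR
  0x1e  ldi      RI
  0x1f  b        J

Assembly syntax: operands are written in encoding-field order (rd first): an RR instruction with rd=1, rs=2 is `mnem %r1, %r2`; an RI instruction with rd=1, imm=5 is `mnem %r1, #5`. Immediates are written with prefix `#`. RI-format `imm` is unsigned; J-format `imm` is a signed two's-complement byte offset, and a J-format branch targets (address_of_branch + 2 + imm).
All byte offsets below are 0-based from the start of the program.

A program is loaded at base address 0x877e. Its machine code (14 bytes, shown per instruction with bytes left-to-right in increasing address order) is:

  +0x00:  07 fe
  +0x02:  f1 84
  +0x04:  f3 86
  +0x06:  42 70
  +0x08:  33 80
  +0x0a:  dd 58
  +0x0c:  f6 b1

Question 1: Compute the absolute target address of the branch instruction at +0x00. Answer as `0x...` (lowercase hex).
0x877e

+0x00: 07 fe ⇒ word 0x07fe (big)
  opcode bits[15:11]=0x0: jsr/J
  imm@[10:0]=0x7fe (s11→-2) ⇒ #-2
  target = base 0x877e + off 0x00 + 2 + imm -2 = 0x877e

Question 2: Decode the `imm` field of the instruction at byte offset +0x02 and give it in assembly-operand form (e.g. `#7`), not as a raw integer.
+0x02: f1 84 ⇒ word 0xf184 (big)
  opcode bits[15:11]=0x1e: ldi/RI
  rd@[10:7]=0x3 ⇒ %r3
  imm@[6:0]=0x4 ⇒ #4

#4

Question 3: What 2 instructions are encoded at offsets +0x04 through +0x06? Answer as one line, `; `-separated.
off 0x04: read f3 86 as big → 0xf386
  opcode bits[15:11]=0x1e: ldi/RI
  rd: (w>>7)&0xf=0x7 → %r7
  imm: (w>>0)&0x7f=0x6 → #6
off 0x06: read 42 70 as big → 0x4270
  opcode bits[15:11]=0x8: cp/RR
  rd: (w>>7)&0xf=0x4 → %r4
  rs: (w>>3)&0xf=0xe → %r14

ldi %r7, #6; cp %r4, %r14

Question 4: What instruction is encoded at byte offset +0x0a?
[0a] dd 58 → 0xdd58
  opcode bits[15:11]=0x1b: sw/RR
  rd: (w>>7)&0xf=0xa → %r10
  rs: (w>>3)&0xf=0xb → %r11

sw %r10, %r11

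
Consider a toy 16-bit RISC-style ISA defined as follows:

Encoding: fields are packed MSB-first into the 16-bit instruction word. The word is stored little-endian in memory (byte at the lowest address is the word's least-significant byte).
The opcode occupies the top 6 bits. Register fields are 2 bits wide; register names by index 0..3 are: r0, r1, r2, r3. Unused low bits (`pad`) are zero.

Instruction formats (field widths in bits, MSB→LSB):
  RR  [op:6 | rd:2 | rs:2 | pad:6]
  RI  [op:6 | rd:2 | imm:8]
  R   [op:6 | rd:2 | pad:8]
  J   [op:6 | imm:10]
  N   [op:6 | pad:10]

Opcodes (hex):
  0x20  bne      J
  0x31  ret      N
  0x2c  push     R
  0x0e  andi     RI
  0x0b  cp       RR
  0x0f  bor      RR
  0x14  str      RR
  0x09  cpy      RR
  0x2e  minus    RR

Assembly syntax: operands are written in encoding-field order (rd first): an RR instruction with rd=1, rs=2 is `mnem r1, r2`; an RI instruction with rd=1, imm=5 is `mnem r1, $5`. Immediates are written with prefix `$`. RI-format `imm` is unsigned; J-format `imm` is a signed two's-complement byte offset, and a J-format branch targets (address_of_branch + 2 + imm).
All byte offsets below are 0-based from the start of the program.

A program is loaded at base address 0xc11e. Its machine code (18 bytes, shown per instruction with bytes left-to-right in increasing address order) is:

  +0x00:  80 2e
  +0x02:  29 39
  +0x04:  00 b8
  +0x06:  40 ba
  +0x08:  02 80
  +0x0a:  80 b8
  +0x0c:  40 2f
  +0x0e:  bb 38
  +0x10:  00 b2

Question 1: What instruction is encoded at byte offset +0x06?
minus r2, r1

off 0x06: read 40 ba as little → 0xba40
  op=0xba40>>10=0x2e ⇒ minus (RR)
  [9:8] rd=2 = r2
  [7:6] rs=1 = r1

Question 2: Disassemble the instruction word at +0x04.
[04] 00 b8 → 0xb800
  op=0xb800>>10=0x2e ⇒ minus (RR)
  rd@[9:8]=0x0 ⇒ r0
  rs@[7:6]=0x0 ⇒ r0

minus r0, r0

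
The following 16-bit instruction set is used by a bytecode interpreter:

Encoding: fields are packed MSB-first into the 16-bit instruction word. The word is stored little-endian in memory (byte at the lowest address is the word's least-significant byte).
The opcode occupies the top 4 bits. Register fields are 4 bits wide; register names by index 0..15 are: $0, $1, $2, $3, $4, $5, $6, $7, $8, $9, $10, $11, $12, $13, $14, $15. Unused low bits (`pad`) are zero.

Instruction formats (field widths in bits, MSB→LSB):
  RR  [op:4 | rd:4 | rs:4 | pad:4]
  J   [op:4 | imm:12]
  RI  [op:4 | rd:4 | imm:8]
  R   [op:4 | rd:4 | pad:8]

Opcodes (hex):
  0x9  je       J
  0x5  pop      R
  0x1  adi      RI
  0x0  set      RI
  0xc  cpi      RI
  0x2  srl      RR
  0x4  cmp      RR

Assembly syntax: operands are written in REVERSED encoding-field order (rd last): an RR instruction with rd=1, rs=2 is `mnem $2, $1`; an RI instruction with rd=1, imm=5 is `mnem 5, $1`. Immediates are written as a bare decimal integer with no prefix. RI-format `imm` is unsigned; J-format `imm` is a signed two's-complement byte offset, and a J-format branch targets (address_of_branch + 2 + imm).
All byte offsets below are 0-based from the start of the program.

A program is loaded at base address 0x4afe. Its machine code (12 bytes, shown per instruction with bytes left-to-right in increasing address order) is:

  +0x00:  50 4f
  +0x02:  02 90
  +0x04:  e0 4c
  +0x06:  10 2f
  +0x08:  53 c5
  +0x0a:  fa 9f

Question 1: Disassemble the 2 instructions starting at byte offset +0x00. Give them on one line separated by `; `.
cmp $5, $15; je 2

@+00  little-endian(50 4f) = 0x4f50
  op=0x4f50>>12=0x4 ⇒ cmp (RR)
  [11:8] rd=15 = $15
  [7:4] rs=5 = $5
@+02  little-endian(02 90) = 0x9002
  op=0x9002>>12=0x9 ⇒ je (J)
  [11:0] imm=2 = 2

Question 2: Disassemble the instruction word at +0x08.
+0x08: 53 c5 ⇒ word 0xc553 (little)
  top 4b → 0xc → cpi [RI]
  rd: (w>>8)&0xf=0x5 → $5
  imm: (w>>0)&0xff=0x53 → 83

cpi 83, $5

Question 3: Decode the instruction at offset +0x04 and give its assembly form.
[04] e0 4c → 0x4ce0
  top 4b → 0x4 → cmp [RR]
  [11:8] rd=12 = $12
  [7:4] rs=14 = $14

cmp $14, $12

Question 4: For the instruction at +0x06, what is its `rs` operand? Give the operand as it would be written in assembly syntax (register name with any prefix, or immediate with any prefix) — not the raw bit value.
$1

[06] 10 2f → 0x2f10
  opcode bits[15:12]=0x2: srl/RR
  [11:8] rd=15 = $15
  [7:4] rs=1 = $1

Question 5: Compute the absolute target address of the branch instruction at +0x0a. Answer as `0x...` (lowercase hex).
@+0a  little-endian(fa 9f) = 0x9ffa
  opcode bits[15:12]=0x9: je/J
  imm: (w>>0)&0xfff=0xffa (s12→-6) → -6
  target = base 0x4afe + off 0x0a + 2 + imm -6 = 0x4b04

0x4b04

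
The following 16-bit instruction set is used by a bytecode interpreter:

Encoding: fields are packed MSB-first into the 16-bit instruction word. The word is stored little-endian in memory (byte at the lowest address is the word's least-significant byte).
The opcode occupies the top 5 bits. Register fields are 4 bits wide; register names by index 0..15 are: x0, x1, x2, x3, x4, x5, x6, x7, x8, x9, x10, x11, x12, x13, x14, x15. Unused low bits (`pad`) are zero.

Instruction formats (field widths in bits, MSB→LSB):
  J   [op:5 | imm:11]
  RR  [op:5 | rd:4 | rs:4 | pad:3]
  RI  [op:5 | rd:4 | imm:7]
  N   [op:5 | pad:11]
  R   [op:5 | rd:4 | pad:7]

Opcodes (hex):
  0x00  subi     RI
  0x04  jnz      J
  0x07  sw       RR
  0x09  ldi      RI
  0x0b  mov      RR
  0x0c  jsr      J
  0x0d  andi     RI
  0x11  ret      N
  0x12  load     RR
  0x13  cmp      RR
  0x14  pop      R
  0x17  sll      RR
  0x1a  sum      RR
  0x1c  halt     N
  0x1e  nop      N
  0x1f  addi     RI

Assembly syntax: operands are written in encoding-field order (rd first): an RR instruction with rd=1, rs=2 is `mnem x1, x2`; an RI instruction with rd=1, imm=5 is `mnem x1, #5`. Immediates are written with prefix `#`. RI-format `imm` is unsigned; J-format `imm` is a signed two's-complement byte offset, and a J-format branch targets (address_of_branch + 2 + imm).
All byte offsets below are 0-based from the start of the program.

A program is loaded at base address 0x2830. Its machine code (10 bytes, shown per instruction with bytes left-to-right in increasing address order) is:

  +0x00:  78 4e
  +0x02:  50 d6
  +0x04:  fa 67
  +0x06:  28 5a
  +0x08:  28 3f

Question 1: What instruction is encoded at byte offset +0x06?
@+06  little-endian(28 5a) = 0x5a28
  opcode bits[15:11]=0xb: mov/RR
  [10:7] rd=4 = x4
  [6:3] rs=5 = x5

mov x4, x5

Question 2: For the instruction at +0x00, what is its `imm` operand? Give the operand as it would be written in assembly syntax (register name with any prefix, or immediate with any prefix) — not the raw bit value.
+0x00: 78 4e ⇒ word 0x4e78 (little)
  top 5b → 0x9 → ldi [RI]
  rd@[10:7]=0xc ⇒ x12
  imm@[6:0]=0x78 ⇒ #120

#120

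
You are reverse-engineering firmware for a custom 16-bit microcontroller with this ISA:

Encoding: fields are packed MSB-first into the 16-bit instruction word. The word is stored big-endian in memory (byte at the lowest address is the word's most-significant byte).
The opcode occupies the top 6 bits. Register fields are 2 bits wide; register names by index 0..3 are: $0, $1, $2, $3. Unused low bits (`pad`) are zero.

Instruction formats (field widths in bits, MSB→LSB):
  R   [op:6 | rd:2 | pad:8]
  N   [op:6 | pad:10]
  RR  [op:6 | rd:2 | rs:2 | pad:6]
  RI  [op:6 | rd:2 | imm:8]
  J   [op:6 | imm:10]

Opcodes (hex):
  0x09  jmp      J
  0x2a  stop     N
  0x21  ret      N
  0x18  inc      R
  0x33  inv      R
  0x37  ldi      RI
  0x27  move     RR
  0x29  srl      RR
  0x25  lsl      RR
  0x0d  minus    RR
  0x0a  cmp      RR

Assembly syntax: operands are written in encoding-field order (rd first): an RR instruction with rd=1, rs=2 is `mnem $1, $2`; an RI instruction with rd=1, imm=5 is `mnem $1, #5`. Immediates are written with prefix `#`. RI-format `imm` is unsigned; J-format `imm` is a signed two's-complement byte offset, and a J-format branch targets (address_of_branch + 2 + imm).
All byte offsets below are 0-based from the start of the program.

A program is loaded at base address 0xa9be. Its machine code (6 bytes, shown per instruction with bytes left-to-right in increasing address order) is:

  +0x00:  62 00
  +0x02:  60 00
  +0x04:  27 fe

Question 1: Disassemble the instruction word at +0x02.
inc $0

+0x02: 60 00 ⇒ word 0x6000 (big)
  op=0x6000>>10=0x18 ⇒ inc (R)
  [9:8] rd=0 = $0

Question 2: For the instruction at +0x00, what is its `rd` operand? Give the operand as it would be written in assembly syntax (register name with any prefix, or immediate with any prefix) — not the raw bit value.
$2

[00] 62 00 → 0x6200
  op=0x6200>>10=0x18 ⇒ inc (R)
  [9:8] rd=2 = $2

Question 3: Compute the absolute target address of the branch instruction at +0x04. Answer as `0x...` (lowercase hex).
+0x04: 27 fe ⇒ word 0x27fe (big)
  op=0x27fe>>10=0x9 ⇒ jmp (J)
  [9:0] imm=1022 (s10→-2) = #-2
  target = base 0xa9be + off 0x04 + 2 + imm -2 = 0xa9c2

0xa9c2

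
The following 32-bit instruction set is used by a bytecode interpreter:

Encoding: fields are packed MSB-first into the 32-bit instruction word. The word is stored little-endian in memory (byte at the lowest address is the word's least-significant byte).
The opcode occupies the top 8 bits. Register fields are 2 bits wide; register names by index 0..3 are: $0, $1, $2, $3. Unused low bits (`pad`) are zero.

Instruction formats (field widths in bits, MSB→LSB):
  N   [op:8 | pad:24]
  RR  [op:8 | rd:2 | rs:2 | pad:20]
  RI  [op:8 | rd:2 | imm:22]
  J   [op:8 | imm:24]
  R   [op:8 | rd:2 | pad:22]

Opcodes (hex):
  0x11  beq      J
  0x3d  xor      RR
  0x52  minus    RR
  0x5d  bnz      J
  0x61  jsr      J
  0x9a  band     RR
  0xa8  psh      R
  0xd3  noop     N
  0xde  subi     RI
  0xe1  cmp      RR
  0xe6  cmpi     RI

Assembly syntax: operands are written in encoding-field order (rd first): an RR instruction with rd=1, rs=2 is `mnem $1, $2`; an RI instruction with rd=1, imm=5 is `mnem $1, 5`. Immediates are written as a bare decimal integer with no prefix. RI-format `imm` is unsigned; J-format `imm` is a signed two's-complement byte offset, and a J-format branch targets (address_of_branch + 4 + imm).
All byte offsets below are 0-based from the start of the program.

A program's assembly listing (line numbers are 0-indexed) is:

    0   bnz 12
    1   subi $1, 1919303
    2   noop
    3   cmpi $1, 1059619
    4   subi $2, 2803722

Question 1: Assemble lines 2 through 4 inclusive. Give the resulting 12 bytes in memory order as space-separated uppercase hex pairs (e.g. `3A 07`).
2. noop fields op=0xd3:8|pad=0:24 → word d3000000h → 00 00 00 d3
3. cmpi fields op=0xe6:8|rd=1:2|imm=1059619:22 → word e6502b23h → 23 2b 50 e6
4. subi fields op=0xde:8|rd=2:2|imm=2803722:22 → word deaac80ah → 0a c8 aa de

00 00 00 D3 23 2B 50 E6 0A C8 AA DE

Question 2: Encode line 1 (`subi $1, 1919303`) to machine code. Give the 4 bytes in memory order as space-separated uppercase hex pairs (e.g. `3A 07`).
1. subi fields op=0xde:8|rd=1:2|imm=1919303:22 → word de5d4947h → 47 49 5d de

47 49 5D DE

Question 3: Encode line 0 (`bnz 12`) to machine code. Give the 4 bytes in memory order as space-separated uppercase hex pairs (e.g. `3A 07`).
L0: bnz op=0x5d:8|imm=12:24 ⇒ 0x5d00000c ⇒ little 0c 00 00 5d

0C 00 00 5D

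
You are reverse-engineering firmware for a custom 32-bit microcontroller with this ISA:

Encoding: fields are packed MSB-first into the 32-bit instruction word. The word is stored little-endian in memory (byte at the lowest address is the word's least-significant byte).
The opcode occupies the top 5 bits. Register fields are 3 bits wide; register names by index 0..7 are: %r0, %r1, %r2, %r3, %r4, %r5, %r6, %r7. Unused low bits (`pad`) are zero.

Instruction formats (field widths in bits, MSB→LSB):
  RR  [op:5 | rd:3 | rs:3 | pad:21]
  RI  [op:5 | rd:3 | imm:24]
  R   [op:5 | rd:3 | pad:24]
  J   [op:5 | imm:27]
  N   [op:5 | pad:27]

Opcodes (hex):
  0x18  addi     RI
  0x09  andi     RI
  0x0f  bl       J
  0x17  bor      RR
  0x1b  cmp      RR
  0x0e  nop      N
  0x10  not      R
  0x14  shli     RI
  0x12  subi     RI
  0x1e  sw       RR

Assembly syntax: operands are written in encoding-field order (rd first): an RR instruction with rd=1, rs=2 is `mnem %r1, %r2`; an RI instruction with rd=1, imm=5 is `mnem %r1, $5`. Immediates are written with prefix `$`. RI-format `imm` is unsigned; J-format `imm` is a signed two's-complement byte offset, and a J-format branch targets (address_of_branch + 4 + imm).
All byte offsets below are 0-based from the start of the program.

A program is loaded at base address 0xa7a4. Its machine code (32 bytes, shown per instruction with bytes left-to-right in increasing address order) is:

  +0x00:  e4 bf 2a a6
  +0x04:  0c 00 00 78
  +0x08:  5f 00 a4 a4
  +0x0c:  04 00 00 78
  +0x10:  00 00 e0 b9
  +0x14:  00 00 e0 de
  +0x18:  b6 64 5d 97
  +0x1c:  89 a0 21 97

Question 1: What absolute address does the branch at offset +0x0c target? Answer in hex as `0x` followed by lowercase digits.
0xa7b8

+0x0c: 04 00 00 78 ⇒ word 0x78000004 (little)
  top 5b → 0xf → bl [J]
  [26:0] imm=4 = $4
  target = base 0xa7a4 + off 0x0c + 4 + imm 4 = 0xa7b8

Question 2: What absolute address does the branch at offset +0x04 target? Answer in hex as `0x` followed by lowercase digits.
0xa7b8

@+04  little-endian(0c 00 00 78) = 0x7800000c
  op=0x7800000c>>27=0xf ⇒ bl (J)
  imm: (w>>0)&0x7ffffff=0xc → $12
  target = base 0xa7a4 + off 0x04 + 4 + imm 12 = 0xa7b8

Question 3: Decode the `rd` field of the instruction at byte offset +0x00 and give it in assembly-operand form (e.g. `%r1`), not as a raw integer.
off 0x00: read e4 bf 2a a6 as little → 0xa62abfe4
  top 5b → 0x14 → shli [RI]
  rd: (w>>24)&0x7=0x6 → %r6
  imm: (w>>0)&0xffffff=0x2abfe4 → $2801636

%r6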